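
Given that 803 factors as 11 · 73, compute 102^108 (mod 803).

291

Mod 11: 102 ≡ 3; by Fermat, exponent reduces to 108 mod 10 = 8; 3^8 ≡ 5 (mod 11).
Mod 73: 102 ≡ 29; by Fermat, exponent reduces to 108 mod 72 = 36; 29^36 ≡ 72 (mod 73).
Combine by CRT: x ≡ 5 (mod 11), x ≡ 72 (mod 73) ⇒ x ≡ 291 (mod 803).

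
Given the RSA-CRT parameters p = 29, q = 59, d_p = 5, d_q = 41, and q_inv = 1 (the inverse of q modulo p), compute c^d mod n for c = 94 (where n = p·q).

m₁ = c^(d_p) mod p: c ≡ 7 (mod 29), and 7^5 mod 29 = 16.
m₂ = c^(d_q) mod q: c ≡ 35 (mod 59), and 35^41 mod 59 = 15.
h = q_inv·(m₁ − m₂) mod p = 1·(16 − 15) mod 29 = 1.
m = m₂ + h·q = 15 + 1·59 = 74.

74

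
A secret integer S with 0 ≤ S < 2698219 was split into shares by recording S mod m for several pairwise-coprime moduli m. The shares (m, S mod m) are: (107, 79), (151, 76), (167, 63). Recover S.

2302826

From S ≡ 79 (mod 107) write S = 79 + 107t. Substituting into S ≡ 76 (mod 151) gives 107t ≡ 148 (mod 151), and since 107⁻¹ ≡ 24 (mod 151), t ≡ 79. Hence S ≡ 79 + 107·79 = 8532 (mod 16157).
From S ≡ 8532 (mod 16157) write S = 8532 + 16157t. Substituting into S ≡ 63 (mod 167) gives 16157t ≡ 48 (mod 167), and since 125⁻¹ ≡ 163 (mod 167), t ≡ 142. Hence S ≡ 8532 + 16157·142 = 2302826 (mod 2698219).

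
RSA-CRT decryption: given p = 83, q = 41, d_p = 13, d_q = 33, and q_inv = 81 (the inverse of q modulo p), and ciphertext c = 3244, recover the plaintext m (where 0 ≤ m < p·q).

m₁ = c^(d_p) mod p: c ≡ 7 (mod 83), and 7^13 mod 83 = 65.
m₂ = c^(d_q) mod q: c ≡ 5 (mod 41), and 5^33 mod 41 = 39.
h = q_inv·(m₁ − m₂) mod p = 81·(65 − 39) mod 83 = 31.
m = m₂ + h·q = 39 + 31·41 = 1310.

1310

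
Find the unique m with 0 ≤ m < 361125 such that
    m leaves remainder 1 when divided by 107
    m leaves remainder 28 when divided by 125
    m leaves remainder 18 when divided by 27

327528

The moduli are pairwise coprime; N = 107·125·27 = 361125.
N/107 = 3375; 3375 ≡ 58 (mod 107); 58·24 ≡ 1, so inverse 24.
N/125 = 2889; 2889 ≡ 14 (mod 125); 14·9 ≡ 1, so inverse 9.
N/27 = 13375; 13375 ≡ 10 (mod 27); 10·19 ≡ 1, so inverse 19.
m ≡ 1·3375·24 + 28·2889·9 + 18·13375·19 = 5383278.
5383278 mod 361125 = 327528.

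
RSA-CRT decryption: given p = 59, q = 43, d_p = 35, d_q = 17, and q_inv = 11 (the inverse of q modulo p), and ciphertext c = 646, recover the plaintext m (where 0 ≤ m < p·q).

m₁ = c^(d_p) mod p: c ≡ 56 (mod 59), and 56^35 mod 59 = 38.
m₂ = c^(d_q) mod q: c ≡ 1 (mod 43), and 1^17 mod 43 = 1.
h = q_inv·(m₁ − m₂) mod p = 11·(38 − 1) mod 59 = 53.
m = m₂ + h·q = 1 + 53·43 = 2280.

2280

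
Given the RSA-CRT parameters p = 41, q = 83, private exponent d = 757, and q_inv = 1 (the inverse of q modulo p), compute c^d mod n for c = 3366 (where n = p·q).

d_p = d mod (p−1) = 757 mod 40 = 37; d_q = d mod (q−1) = 19.
m₁ = c^(d_p) mod p: c ≡ 4 (mod 41), and 4^37 mod 41 = 25.
m₂ = c^(d_q) mod q: c ≡ 46 (mod 83), and 46^19 mod 83 = 56.
h = q_inv·(m₁ − m₂) mod p = 1·(25 − 56) mod 41 = 10.
m = m₂ + h·q = 56 + 10·83 = 886.

886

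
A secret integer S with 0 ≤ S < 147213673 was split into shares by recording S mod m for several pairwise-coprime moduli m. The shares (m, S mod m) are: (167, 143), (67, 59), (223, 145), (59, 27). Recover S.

The moduli are pairwise coprime; N = 167·67·223·59 = 147213673.
N/167 = 881519; 881519 ≡ 93 (mod 167); 93·88 ≡ 1, so inverse 88.
N/67 = 2197219; 2197219 ≡ 21 (mod 67); 21·16 ≡ 1, so inverse 16.
N/223 = 660151; 660151 ≡ 71 (mod 223); 71·22 ≡ 1, so inverse 22.
N/59 = 2495147; 2495147 ≡ 37 (mod 59); 37·8 ≡ 1, so inverse 8.
S ≡ 143·881519·88 + 59·2197219·16 + 145·660151·22 + 27·2495147·8 = 15812043274.
15812043274 mod 147213673 = 60180263.

60180263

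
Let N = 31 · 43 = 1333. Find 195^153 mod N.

Mod 31: 195 ≡ 9; by Fermat, exponent reduces to 153 mod 30 = 3; 9^3 ≡ 16 (mod 31).
Mod 43: 195 ≡ 23; by Fermat, exponent reduces to 153 mod 42 = 27; 23^27 ≡ 4 (mod 43).
Combine by CRT: x ≡ 16 (mod 31), x ≡ 4 (mod 43) ⇒ x ≡ 47 (mod 1333).

47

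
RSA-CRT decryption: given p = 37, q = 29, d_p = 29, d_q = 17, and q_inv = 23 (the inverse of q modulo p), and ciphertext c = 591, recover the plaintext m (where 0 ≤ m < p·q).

554

m₁ = c^(d_p) mod p: c ≡ 36 (mod 37), and 36^29 mod 37 = 36.
m₂ = c^(d_q) mod q: c ≡ 11 (mod 29), and 11^17 mod 29 = 3.
h = q_inv·(m₁ − m₂) mod p = 23·(36 − 3) mod 37 = 19.
m = m₂ + h·q = 3 + 19·29 = 554.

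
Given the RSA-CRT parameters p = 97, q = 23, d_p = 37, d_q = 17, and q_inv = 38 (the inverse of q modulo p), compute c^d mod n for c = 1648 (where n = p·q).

1551

m₁ = c^(d_p) mod p: c ≡ 96 (mod 97), and 96^37 mod 97 = 96.
m₂ = c^(d_q) mod q: c ≡ 15 (mod 23), and 15^17 mod 23 = 10.
h = q_inv·(m₁ − m₂) mod p = 38·(96 − 10) mod 97 = 67.
m = m₂ + h·q = 10 + 67·23 = 1551.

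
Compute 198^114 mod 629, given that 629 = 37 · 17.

Mod 37: 198 ≡ 13; by Fermat, exponent reduces to 114 mod 36 = 6; 13^6 ≡ 11 (mod 37).
Mod 17: 198 ≡ 11; by Fermat, exponent reduces to 114 mod 16 = 2; 11^2 ≡ 2 (mod 17).
Combine by CRT: x ≡ 11 (mod 37), x ≡ 2 (mod 17) ⇒ x ≡ 529 (mod 629).

529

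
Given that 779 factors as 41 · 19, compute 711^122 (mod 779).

729

Mod 41: 711 ≡ 14; by Fermat, exponent reduces to 122 mod 40 = 2; 14^2 ≡ 32 (mod 41).
Mod 19: 711 ≡ 8; by Fermat, exponent reduces to 122 mod 18 = 14; 8^14 ≡ 7 (mod 19).
Combine by CRT: x ≡ 32 (mod 41), x ≡ 7 (mod 19) ⇒ x ≡ 729 (mod 779).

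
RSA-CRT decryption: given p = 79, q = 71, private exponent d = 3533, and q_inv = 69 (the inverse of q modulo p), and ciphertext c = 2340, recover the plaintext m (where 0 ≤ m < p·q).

5246

d_p = d mod (p−1) = 3533 mod 78 = 23; d_q = d mod (q−1) = 33.
m₁ = c^(d_p) mod p: c ≡ 49 (mod 79), and 49^23 mod 79 = 32.
m₂ = c^(d_q) mod q: c ≡ 68 (mod 71), and 68^33 mod 71 = 63.
h = q_inv·(m₁ − m₂) mod p = 69·(32 − 63) mod 79 = 73.
m = m₂ + h·q = 63 + 73·71 = 5246.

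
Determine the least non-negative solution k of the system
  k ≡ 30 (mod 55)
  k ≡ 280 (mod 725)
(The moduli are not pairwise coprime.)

gcd(55, 725) = 5 and 5 | (280 − 30), so the pair is consistent; merging gives k ≡ 6080 (mod 7975), where 7975 = lcm(55, 725).
The solution is unique modulo lcm(55, 725) = 7975.

6080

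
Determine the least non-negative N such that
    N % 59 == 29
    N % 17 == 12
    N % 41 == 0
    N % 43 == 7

The moduli are pairwise coprime; M = 59·17·41·43 = 1768289.
M/59 = 29971; 29971 ≡ 58 (mod 59); 58·58 ≡ 1, so inverse 58.
M/17 = 104017; 104017 ≡ 11 (mod 17); 11·14 ≡ 1, so inverse 14.
M/41 = 43129; 43129 ≡ 38 (mod 41); 38·27 ≡ 1, so inverse 27.
M/43 = 41123; 41123 ≡ 15 (mod 43); 15·23 ≡ 1, so inverse 23.
N ≡ 29·29971·58 + 12·104017·14 + 0·43129·27 + 7·41123·23 = 74506881.
74506881 mod 1768289 = 238743.

238743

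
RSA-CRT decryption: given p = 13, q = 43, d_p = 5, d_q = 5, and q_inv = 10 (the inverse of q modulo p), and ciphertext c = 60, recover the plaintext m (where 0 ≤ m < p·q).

m₁ = c^(d_p) mod p: c ≡ 8 (mod 13), and 8^5 mod 13 = 8.
m₂ = c^(d_q) mod q: c ≡ 17 (mod 43), and 17^5 mod 43 = 40.
h = q_inv·(m₁ − m₂) mod p = 10·(8 − 40) mod 13 = 5.
m = m₂ + h·q = 40 + 5·43 = 255.

255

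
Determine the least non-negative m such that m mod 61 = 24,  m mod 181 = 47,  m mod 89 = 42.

The moduli are pairwise coprime; N = 61·181·89 = 982649.
N/61 = 16109; 16109 ≡ 5 (mod 61); 5·49 ≡ 1, so inverse 49.
N/181 = 5429; 5429 ≡ 180 (mod 181); 180·180 ≡ 1, so inverse 180.
N/89 = 11041; 11041 ≡ 5 (mod 89); 5·18 ≡ 1, so inverse 18.
m ≡ 24·16109·49 + 47·5429·180 + 42·11041·18 = 73220520.
73220520 mod 982649 = 504494.

504494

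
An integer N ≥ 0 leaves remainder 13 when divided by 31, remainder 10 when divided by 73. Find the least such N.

1470

From N ≡ 13 (mod 31) write N = 13 + 31t. Substituting into N ≡ 10 (mod 73) gives 31t ≡ 70 (mod 73), and since 31⁻¹ ≡ 33 (mod 73), t ≡ 47. Hence N ≡ 13 + 31·47 = 1470 (mod 2263).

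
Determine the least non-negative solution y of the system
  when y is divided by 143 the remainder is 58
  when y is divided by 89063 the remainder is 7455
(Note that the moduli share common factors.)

gcd(143, 89063) = 13 and 13 | (7455 − 58), so the pair is consistent; merging gives y ≡ 363707 (mod 979693), where 979693 = lcm(143, 89063).
The solution is unique modulo lcm(143, 89063) = 979693.

363707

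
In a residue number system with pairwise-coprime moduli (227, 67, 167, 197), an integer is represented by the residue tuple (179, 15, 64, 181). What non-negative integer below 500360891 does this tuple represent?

The moduli are pairwise coprime; N = 227·67·167·197 = 500360891.
N/227 = 2204233; 2204233 ≡ 63 (mod 227); 63·209 ≡ 1, so inverse 209.
N/67 = 7468073; 7468073 ≡ 52 (mod 67); 52·58 ≡ 1, so inverse 58.
N/167 = 2996173; 2996173 ≡ 26 (mod 167); 26·45 ≡ 1, so inverse 45.
N/197 = 2539903; 2539903 ≡ 179 (mod 197); 179·186 ≡ 1, so inverse 186.
x ≡ 179·2204233·209 + 15·7468073·58 + 64·2996173·45 + 181·2539903·186 = 183097136911.
183097136911 mod 500360891 = 465411696.

465411696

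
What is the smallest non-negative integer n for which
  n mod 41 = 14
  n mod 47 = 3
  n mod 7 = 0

7476

From n ≡ 14 (mod 41) write n = 14 + 41t. Substituting into n ≡ 3 (mod 47) gives 41t ≡ 36 (mod 47), and since 41⁻¹ ≡ 39 (mod 47), t ≡ 41. Hence n ≡ 14 + 41·41 = 1695 (mod 1927).
From n ≡ 1695 (mod 1927) write n = 1695 + 1927t. Substituting into n ≡ 0 (mod 7) gives 1927t ≡ 6 (mod 7), and since 2⁻¹ ≡ 4 (mod 7), t ≡ 3. Hence n ≡ 1695 + 1927·3 = 7476 (mod 13489).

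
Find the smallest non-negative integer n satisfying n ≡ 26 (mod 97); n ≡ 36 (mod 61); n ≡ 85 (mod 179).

The moduli are pairwise coprime; M = 97·61·179 = 1059143.
M/97 = 10919; 10919 ≡ 55 (mod 97); 55·30 ≡ 1, so inverse 30.
M/61 = 17363; 17363 ≡ 39 (mod 61); 39·36 ≡ 1, so inverse 36.
M/179 = 5917; 5917 ≡ 10 (mod 179); 10·18 ≡ 1, so inverse 18.
n ≡ 26·10919·30 + 36·17363·36 + 85·5917·18 = 40072278.
40072278 mod 1059143 = 883987.

883987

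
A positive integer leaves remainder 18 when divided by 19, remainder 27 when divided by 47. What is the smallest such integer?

873

Combine the congruences pairwise.
From m ≡ 18 (mod 19) write m = 18 + 19t. Substituting into m ≡ 27 (mod 47) gives 19t ≡ 9 (mod 47), and since 19⁻¹ ≡ 5 (mod 47), t ≡ 45. Hence m ≡ 18 + 19·45 = 873 (mod 893).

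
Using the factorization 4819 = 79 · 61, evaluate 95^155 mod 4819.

Mod 79: 95 ≡ 16; by Fermat, exponent reduces to 155 mod 78 = 77; 16^77 ≡ 5 (mod 79).
Mod 61: 95 ≡ 34; by Fermat, exponent reduces to 155 mod 60 = 35; 34^35 ≡ 1 (mod 61).
Combine by CRT: x ≡ 5 (mod 79), x ≡ 1 (mod 61) ⇒ x ≡ 4271 (mod 4819).

4271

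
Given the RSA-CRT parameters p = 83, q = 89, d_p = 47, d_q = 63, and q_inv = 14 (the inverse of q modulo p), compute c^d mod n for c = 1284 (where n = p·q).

m₁ = c^(d_p) mod p: c ≡ 39 (mod 83), and 39^47 mod 83 = 71.
m₂ = c^(d_q) mod q: c ≡ 38 (mod 89), and 38^63 mod 89 = 86.
h = q_inv·(m₁ − m₂) mod p = 14·(71 − 86) mod 83 = 39.
m = m₂ + h·q = 86 + 39·89 = 3557.

3557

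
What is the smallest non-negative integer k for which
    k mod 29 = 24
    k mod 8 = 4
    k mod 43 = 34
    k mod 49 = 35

282716

The moduli are pairwise coprime; N = 29·8·43·49 = 488824.
N/29 = 16856; 16856 ≡ 7 (mod 29); 7·25 ≡ 1, so inverse 25.
N/8 = 61103; 61103 ≡ 7 (mod 8); 7·7 ≡ 1, so inverse 7.
N/43 = 11368; 11368 ≡ 16 (mod 43); 16·35 ≡ 1, so inverse 35.
N/49 = 9976; 9976 ≡ 29 (mod 49); 29·22 ≡ 1, so inverse 22.
k ≡ 24·16856·25 + 4·61103·7 + 34·11368·35 + 35·9976·22 = 33033924.
33033924 mod 488824 = 282716.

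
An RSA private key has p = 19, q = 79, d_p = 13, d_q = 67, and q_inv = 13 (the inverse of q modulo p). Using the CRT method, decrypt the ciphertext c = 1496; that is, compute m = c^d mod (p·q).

m₁ = c^(d_p) mod p: c ≡ 14 (mod 19), and 14^13 mod 19 = 2.
m₂ = c^(d_q) mod q: c ≡ 74 (mod 79), and 74^67 mod 79 = 47.
h = q_inv·(m₁ − m₂) mod p = 13·(2 − 47) mod 19 = 4.
m = m₂ + h·q = 47 + 4·79 = 363.

363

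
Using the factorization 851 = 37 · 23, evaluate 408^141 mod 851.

Mod 37: 408 ≡ 1; by Fermat, exponent reduces to 141 mod 36 = 33; 1^33 ≡ 1 (mod 37).
Mod 23: 408 ≡ 17; by Fermat, exponent reduces to 141 mod 22 = 9; 17^9 ≡ 7 (mod 23).
Combine by CRT: x ≡ 1 (mod 37), x ≡ 7 (mod 23) ⇒ x ≡ 260 (mod 851).

260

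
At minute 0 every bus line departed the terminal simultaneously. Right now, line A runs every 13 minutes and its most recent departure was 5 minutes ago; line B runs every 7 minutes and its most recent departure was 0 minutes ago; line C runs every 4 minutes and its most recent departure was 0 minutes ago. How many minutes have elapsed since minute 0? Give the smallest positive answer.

From t ≡ 5 (mod 13) write t = 5 + 13s. Substituting into t ≡ 0 (mod 7) gives 13s ≡ 2 (mod 7), and since 6⁻¹ ≡ 6 (mod 7), s ≡ 5. Hence t ≡ 5 + 13·5 = 70 (mod 91).
From t ≡ 70 (mod 91) write t = 70 + 91s. Substituting into t ≡ 0 (mod 4) gives 91s ≡ 2 (mod 4), and since 3⁻¹ ≡ 3 (mod 4), s ≡ 2. Hence t ≡ 70 + 91·2 = 252 (mod 364).

252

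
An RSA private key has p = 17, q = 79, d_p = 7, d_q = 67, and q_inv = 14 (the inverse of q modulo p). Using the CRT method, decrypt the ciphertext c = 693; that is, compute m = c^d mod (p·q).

m₁ = c^(d_p) mod p: c ≡ 13 (mod 17), and 13^7 mod 17 = 4.
m₂ = c^(d_q) mod q: c ≡ 61 (mod 79), and 61^67 mod 79 = 71.
h = q_inv·(m₁ − m₂) mod p = 14·(4 − 71) mod 17 = 14.
m = m₂ + h·q = 71 + 14·79 = 1177.

1177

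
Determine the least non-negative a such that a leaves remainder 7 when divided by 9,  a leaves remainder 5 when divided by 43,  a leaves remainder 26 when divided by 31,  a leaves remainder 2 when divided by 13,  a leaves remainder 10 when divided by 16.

The moduli are pairwise coprime; N = 9·43·31·13·16 = 2495376.
N/9 = 277264; 277264 ≡ 1 (mod 9), inverse 1.
N/43 = 58032; 58032 ≡ 25 (mod 43); 25·31 ≡ 1, so inverse 31.
N/31 = 80496; 80496 ≡ 20 (mod 31); 20·14 ≡ 1, so inverse 14.
N/13 = 191952; 191952 ≡ 7 (mod 13); 7·2 ≡ 1, so inverse 2.
N/16 = 155961; 155961 ≡ 9 (mod 16); 9·9 ≡ 1, so inverse 9.
a ≡ 7·277264·1 + 5·58032·31 + 26·80496·14 + 2·191952·2 + 10·155961·9 = 55040650.
55040650 mod 2495376 = 142378.

142378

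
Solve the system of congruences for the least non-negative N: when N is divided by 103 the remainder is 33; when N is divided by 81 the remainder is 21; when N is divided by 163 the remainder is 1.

The moduli are pairwise coprime; M = 103·81·163 = 1359909.
M/103 = 13203; 13203 ≡ 19 (mod 103); 19·38 ≡ 1, so inverse 38.
M/81 = 16789; 16789 ≡ 22 (mod 81); 22·70 ≡ 1, so inverse 70.
M/163 = 8343; 8343 ≡ 30 (mod 163); 30·125 ≡ 1, so inverse 125.
N ≡ 33·13203·38 + 21·16789·70 + 1·8343·125 = 42279267.
42279267 mod 1359909 = 122088.

122088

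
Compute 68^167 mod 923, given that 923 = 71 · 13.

Mod 71: 68 ≡ 68; by Fermat, exponent reduces to 167 mod 70 = 27; 68^27 ≡ 22 (mod 71).
Mod 13: 68 ≡ 3; by Fermat, exponent reduces to 167 mod 12 = 11; 3^11 ≡ 9 (mod 13).
Combine by CRT: x ≡ 22 (mod 71), x ≡ 9 (mod 13) ⇒ x ≡ 22 (mod 923).

22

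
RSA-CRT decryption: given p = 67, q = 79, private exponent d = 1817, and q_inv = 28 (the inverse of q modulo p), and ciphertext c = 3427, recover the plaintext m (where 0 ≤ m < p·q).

837

d_p = d mod (p−1) = 1817 mod 66 = 35; d_q = d mod (q−1) = 23.
m₁ = c^(d_p) mod p: c ≡ 10 (mod 67), and 10^35 mod 67 = 33.
m₂ = c^(d_q) mod q: c ≡ 30 (mod 79), and 30^23 mod 79 = 47.
h = q_inv·(m₁ − m₂) mod p = 28·(33 − 47) mod 67 = 10.
m = m₂ + h·q = 47 + 10·79 = 837.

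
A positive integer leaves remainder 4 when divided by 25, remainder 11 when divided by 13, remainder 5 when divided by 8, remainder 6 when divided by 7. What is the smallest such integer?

From x ≡ 4 (mod 25) write x = 4 + 25t. Substituting into x ≡ 11 (mod 13) gives 25t ≡ 7 (mod 13), and since 12⁻¹ ≡ 12 (mod 13), t ≡ 6. Hence x ≡ 4 + 25·6 = 154 (mod 325).
From x ≡ 154 (mod 325) write x = 154 + 325t. Substituting into x ≡ 5 (mod 8) gives 325t ≡ 3 (mod 8), and since 5⁻¹ ≡ 5 (mod 8), t ≡ 7. Hence x ≡ 154 + 325·7 = 2429 (mod 2600).
From x ≡ 2429 (mod 2600) write x = 2429 + 2600t. Substituting into x ≡ 6 (mod 7) gives 2600t ≡ 6 (mod 7), and since 3⁻¹ ≡ 5 (mod 7), t ≡ 2. Hence x ≡ 2429 + 2600·2 = 7629 (mod 18200).

7629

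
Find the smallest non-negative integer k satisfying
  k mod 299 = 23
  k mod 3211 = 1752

Combine the congruences pairwise.
gcd(299, 3211) = 13 and 13 | (1752 − 23), so the pair is consistent; merging gives k ≡ 11385 (mod 73853), where 73853 = lcm(299, 3211).
The solution is unique modulo lcm(299, 3211) = 73853.

11385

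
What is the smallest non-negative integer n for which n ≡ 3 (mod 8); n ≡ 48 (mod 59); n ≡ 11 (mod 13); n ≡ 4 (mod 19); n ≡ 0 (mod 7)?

246491

The moduli are pairwise coprime; M = 8·59·13·19·7 = 816088.
M/8 = 102011; 102011 ≡ 3 (mod 8); 3·3 ≡ 1, so inverse 3.
M/59 = 13832; 13832 ≡ 26 (mod 59); 26·25 ≡ 1, so inverse 25.
M/13 = 62776; 62776 ≡ 12 (mod 13); 12·12 ≡ 1, so inverse 12.
M/19 = 42952; 42952 ≡ 12 (mod 19); 12·8 ≡ 1, so inverse 8.
M/7 = 116584; 116584 ≡ 6 (mod 7); 6·6 ≡ 1, so inverse 6.
n ≡ 3·102011·3 + 48·13832·25 + 11·62776·12 + 4·42952·8 + 0·116584·6 = 27177395.
27177395 mod 816088 = 246491.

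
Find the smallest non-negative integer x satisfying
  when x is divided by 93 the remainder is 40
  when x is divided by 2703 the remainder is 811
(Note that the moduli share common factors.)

30544

gcd(93, 2703) = 3 and 3 | (811 − 40), so the pair is consistent; merging gives x ≡ 30544 (mod 83793), where 83793 = lcm(93, 2703).
The solution is unique modulo lcm(93, 2703) = 83793.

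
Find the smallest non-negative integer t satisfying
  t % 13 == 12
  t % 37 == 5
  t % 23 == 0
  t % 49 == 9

From t ≡ 12 (mod 13) write t = 12 + 13s. Substituting into t ≡ 5 (mod 37) gives 13s ≡ 30 (mod 37), and since 13⁻¹ ≡ 20 (mod 37), s ≡ 8. Hence t ≡ 12 + 13·8 = 116 (mod 481).
From t ≡ 116 (mod 481) write t = 116 + 481s. Substituting into t ≡ 0 (mod 23) gives 481s ≡ 22 (mod 23), and since 21⁻¹ ≡ 11 (mod 23), s ≡ 12. Hence t ≡ 116 + 481·12 = 5888 (mod 11063).
From t ≡ 5888 (mod 11063) write t = 5888 + 11063s. Substituting into t ≡ 9 (mod 49) gives 11063s ≡ 1 (mod 49), and since 38⁻¹ ≡ 40 (mod 49), s ≡ 40. Hence t ≡ 5888 + 11063·40 = 448408 (mod 542087).

448408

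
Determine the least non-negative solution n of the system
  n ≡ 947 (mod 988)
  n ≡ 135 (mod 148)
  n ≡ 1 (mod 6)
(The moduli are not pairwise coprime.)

gcd(988, 148) = 4 and 4 | (135 − 947), so the pair is consistent; merging gives n ≡ 20707 (mod 36556), where 36556 = lcm(988, 148).
gcd(36556, 6) = 2 and 2 | (1 − 20707), so the pair is consistent; merging gives n ≡ 20707 (mod 109668), where 109668 = lcm(36556, 6).
The solution is unique modulo lcm(988, 148, 6) = 109668.

20707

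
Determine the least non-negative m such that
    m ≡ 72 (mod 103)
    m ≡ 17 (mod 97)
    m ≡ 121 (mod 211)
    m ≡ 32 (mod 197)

332591192

From m ≡ 72 (mod 103) write m = 72 + 103t. Substituting into m ≡ 17 (mod 97) gives 103t ≡ 42 (mod 97), and since 6⁻¹ ≡ 81 (mod 97), t ≡ 7. Hence m ≡ 72 + 103·7 = 793 (mod 9991).
From m ≡ 793 (mod 9991) write m = 793 + 9991t. Substituting into m ≡ 121 (mod 211) gives 9991t ≡ 172 (mod 211), and since 74⁻¹ ≡ 77 (mod 211), t ≡ 162. Hence m ≡ 793 + 9991·162 = 1619335 (mod 2108101).
From m ≡ 1619335 (mod 2108101) write m = 1619335 + 2108101t. Substituting into m ≡ 32 (mod 197) gives 2108101t ≡ 37 (mod 197), and since 4⁻¹ ≡ 148 (mod 197), t ≡ 157. Hence m ≡ 1619335 + 2108101·157 = 332591192 (mod 415295897).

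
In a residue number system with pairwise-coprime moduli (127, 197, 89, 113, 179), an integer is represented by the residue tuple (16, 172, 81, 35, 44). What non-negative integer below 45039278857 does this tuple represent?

17485999715

From x ≡ 16 (mod 127) write x = 16 + 127t. Substituting into x ≡ 172 (mod 197) gives 127t ≡ 156 (mod 197), and since 127⁻¹ ≡ 121 (mod 197), t ≡ 161. Hence x ≡ 16 + 127·161 = 20463 (mod 25019).
From x ≡ 20463 (mod 25019) write x = 20463 + 25019t. Substituting into x ≡ 81 (mod 89) gives 25019t ≡ 88 (mod 89), and since 10⁻¹ ≡ 9 (mod 89), t ≡ 80. Hence x ≡ 20463 + 25019·80 = 2021983 (mod 2226691).
From x ≡ 2021983 (mod 2226691) write x = 2021983 + 2226691t. Substituting into x ≡ 35 (mod 113) gives 2226691t ≡ 74 (mod 113), and since 26⁻¹ ≡ 100 (mod 113), t ≡ 55. Hence x ≡ 2021983 + 2226691·55 = 124489988 (mod 251616083).
From x ≡ 124489988 (mod 251616083) write x = 124489988 + 251616083t. Substituting into x ≡ 44 (mod 179) gives 251616083t ≡ 81 (mod 179), and since 79⁻¹ ≡ 34 (mod 179), t ≡ 69. Hence x ≡ 124489988 + 251616083·69 = 17485999715 (mod 45039278857).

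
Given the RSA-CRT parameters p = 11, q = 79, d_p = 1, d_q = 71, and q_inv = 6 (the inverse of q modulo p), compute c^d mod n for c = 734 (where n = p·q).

371

m₁ = c^(d_p) mod p: c ≡ 8 (mod 11), and 8^1 mod 11 = 8.
m₂ = c^(d_q) mod q: c ≡ 23 (mod 79), and 23^71 mod 79 = 55.
h = q_inv·(m₁ − m₂) mod p = 6·(8 − 55) mod 11 = 4.
m = m₂ + h·q = 55 + 4·79 = 371.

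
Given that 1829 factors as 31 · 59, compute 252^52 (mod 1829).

853

Mod 31: 252 ≡ 4; by Fermat, exponent reduces to 52 mod 30 = 22; 4^22 ≡ 16 (mod 31).
Mod 59: 252 ≡ 16; 16^52 ≡ 27 (mod 59).
Combine by CRT: x ≡ 16 (mod 31), x ≡ 27 (mod 59) ⇒ x ≡ 853 (mod 1829).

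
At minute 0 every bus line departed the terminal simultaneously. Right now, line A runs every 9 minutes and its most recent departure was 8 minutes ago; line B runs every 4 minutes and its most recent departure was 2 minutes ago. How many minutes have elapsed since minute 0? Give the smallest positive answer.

Combine the congruences pairwise.
From t ≡ 8 (mod 9) write t = 8 + 9s. Substituting into t ≡ 2 (mod 4) gives 9s ≡ 2 (mod 4), and since 1⁻¹ ≡ 1 (mod 4), s ≡ 2. Hence t ≡ 8 + 9·2 = 26 (mod 36).

26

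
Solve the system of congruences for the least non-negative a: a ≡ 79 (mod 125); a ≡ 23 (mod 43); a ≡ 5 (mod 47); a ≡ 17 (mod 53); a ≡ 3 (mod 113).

From a ≡ 79 (mod 125) write a = 79 + 125t. Substituting into a ≡ 23 (mod 43) gives 125t ≡ 30 (mod 43), and since 39⁻¹ ≡ 32 (mod 43), t ≡ 14. Hence a ≡ 79 + 125·14 = 1829 (mod 5375).
From a ≡ 1829 (mod 5375) write a = 1829 + 5375t. Substituting into a ≡ 5 (mod 47) gives 5375t ≡ 9 (mod 47), and since 17⁻¹ ≡ 36 (mod 47), t ≡ 42. Hence a ≡ 1829 + 5375·42 = 227579 (mod 252625).
From a ≡ 227579 (mod 252625) write a = 227579 + 252625t. Substituting into a ≡ 17 (mod 53) gives 252625t ≡ 20 (mod 53), and since 27⁻¹ ≡ 2 (mod 53), t ≡ 40. Hence a ≡ 227579 + 252625·40 = 10332579 (mod 13389125).
From a ≡ 10332579 (mod 13389125) write a = 10332579 + 13389125t. Substituting into a ≡ 3 (mod 113) gives 13389125t ≡ 31 (mod 113), and since 94⁻¹ ≡ 107 (mod 113), t ≡ 40. Hence a ≡ 10332579 + 13389125·40 = 545897579 (mod 1512971125).

545897579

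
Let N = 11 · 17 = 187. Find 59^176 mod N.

103

Mod 11: 59 ≡ 4; by Fermat, exponent reduces to 176 mod 10 = 6; 4^6 ≡ 4 (mod 11).
Mod 17: 59 ≡ 8; since 16 | 176, by Fermat 8^176 ≡ 1 (mod 17).
Combine by CRT: x ≡ 4 (mod 11), x ≡ 1 (mod 17) ⇒ x ≡ 103 (mod 187).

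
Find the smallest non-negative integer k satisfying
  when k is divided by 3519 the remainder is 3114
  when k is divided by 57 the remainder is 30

Combine the congruences pairwise.
gcd(3519, 57) = 3 and 3 | (30 − 3114), so the pair is consistent; merging gives k ≡ 31266 (mod 66861), where 66861 = lcm(3519, 57).
The solution is unique modulo lcm(3519, 57) = 66861.

31266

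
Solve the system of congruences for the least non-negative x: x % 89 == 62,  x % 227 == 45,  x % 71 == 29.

582300

The moduli are pairwise coprime; N = 89·227·71 = 1434413.
N/89 = 16117; 16117 ≡ 8 (mod 89); 8·78 ≡ 1, so inverse 78.
N/227 = 6319; 6319 ≡ 190 (mod 227); 190·92 ≡ 1, so inverse 92.
N/71 = 20203; 20203 ≡ 39 (mod 71); 39·51 ≡ 1, so inverse 51.
x ≡ 62·16117·78 + 45·6319·92 + 29·20203·51 = 133982709.
133982709 mod 1434413 = 582300.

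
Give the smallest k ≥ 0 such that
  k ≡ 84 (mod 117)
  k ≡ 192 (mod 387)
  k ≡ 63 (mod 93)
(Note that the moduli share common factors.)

4062

Combine the congruences pairwise.
gcd(117, 387) = 9 and 9 | (192 − 84), so the pair is consistent; merging gives k ≡ 4062 (mod 5031), where 5031 = lcm(117, 387).
gcd(5031, 93) = 3 and 3 | (63 − 4062), so the pair is consistent; merging gives k ≡ 4062 (mod 155961), where 155961 = lcm(5031, 93).
The solution is unique modulo lcm(117, 387, 93) = 155961.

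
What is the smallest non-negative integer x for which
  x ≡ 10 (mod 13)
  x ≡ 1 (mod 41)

From x ≡ 10 (mod 13) write x = 10 + 13t. Substituting into x ≡ 1 (mod 41) gives 13t ≡ 32 (mod 41), and since 13⁻¹ ≡ 19 (mod 41), t ≡ 34. Hence x ≡ 10 + 13·34 = 452 (mod 533).

452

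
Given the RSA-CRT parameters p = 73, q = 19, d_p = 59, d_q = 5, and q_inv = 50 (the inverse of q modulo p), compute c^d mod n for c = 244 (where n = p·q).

23

m₁ = c^(d_p) mod p: c ≡ 25 (mod 73), and 25^59 mod 73 = 23.
m₂ = c^(d_q) mod q: c ≡ 16 (mod 19), and 16^5 mod 19 = 4.
h = q_inv·(m₁ − m₂) mod p = 50·(23 − 4) mod 73 = 1.
m = m₂ + h·q = 4 + 1·19 = 23.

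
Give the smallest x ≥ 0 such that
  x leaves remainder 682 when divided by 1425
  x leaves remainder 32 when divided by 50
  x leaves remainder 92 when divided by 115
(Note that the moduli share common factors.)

54832

gcd(1425, 50) = 25 and 25 | (32 − 682), so the pair is consistent; merging gives x ≡ 682 (mod 2850), where 2850 = lcm(1425, 50).
gcd(2850, 115) = 5 and 5 | (92 − 682), so the pair is consistent; merging gives x ≡ 54832 (mod 65550), where 65550 = lcm(2850, 115).
The solution is unique modulo lcm(1425, 50, 115) = 65550.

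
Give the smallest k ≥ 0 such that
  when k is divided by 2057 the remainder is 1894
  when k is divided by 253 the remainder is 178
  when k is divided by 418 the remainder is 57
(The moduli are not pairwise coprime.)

gcd(2057, 253) = 11 and 11 | (178 − 1894), so the pair is consistent; merging gives k ≡ 36863 (mod 47311), where 47311 = lcm(2057, 253).
gcd(47311, 418) = 11 and 11 | (57 − 36863), so the pair is consistent; merging gives k ≡ 793839 (mod 1797818), where 1797818 = lcm(47311, 418).
The solution is unique modulo lcm(2057, 253, 418) = 1797818.

793839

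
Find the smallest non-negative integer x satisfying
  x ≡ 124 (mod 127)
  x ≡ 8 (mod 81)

251

Combine the congruences pairwise.
From x ≡ 124 (mod 127) write x = 124 + 127t. Substituting into x ≡ 8 (mod 81) gives 127t ≡ 46 (mod 81), and since 46⁻¹ ≡ 37 (mod 81), t ≡ 1. Hence x ≡ 124 + 127·1 = 251 (mod 10287).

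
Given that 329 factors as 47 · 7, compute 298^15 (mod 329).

169

Mod 47: 298 ≡ 16; 16^15 ≡ 28 (mod 47).
Mod 7: 298 ≡ 4; by Fermat, exponent reduces to 15 mod 6 = 3; 4^3 ≡ 1 (mod 7).
Combine by CRT: x ≡ 28 (mod 47), x ≡ 1 (mod 7) ⇒ x ≡ 169 (mod 329).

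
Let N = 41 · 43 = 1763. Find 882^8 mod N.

Mod 41: 882 ≡ 21; 21^8 ≡ 37 (mod 41).
Mod 43: 882 ≡ 22; 22^8 ≡ 21 (mod 43).
Combine by CRT: x ≡ 37 (mod 41), x ≡ 21 (mod 43) ⇒ x ≡ 365 (mod 1763).

365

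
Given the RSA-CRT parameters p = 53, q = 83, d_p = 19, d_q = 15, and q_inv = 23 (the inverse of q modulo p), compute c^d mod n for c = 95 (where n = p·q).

m₁ = c^(d_p) mod p: c ≡ 42 (mod 53), and 42^19 mod 53 = 36.
m₂ = c^(d_q) mod q: c ≡ 12 (mod 83), and 12^15 mod 83 = 75.
h = q_inv·(m₁ − m₂) mod p = 23·(36 − 75) mod 53 = 4.
m = m₂ + h·q = 75 + 4·83 = 407.

407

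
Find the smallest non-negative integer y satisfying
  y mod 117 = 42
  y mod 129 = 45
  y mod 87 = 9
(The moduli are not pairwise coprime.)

gcd(117, 129) = 3 and 3 | (45 − 42), so the pair is consistent; merging gives y ≡ 3786 (mod 5031), where 5031 = lcm(117, 129).
gcd(5031, 87) = 3 and 3 | (9 − 3786), so the pair is consistent; merging gives y ≡ 74220 (mod 145899), where 145899 = lcm(5031, 87).
The solution is unique modulo lcm(117, 129, 87) = 145899.

74220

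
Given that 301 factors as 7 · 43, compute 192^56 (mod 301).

Mod 7: 192 ≡ 3; by Fermat, exponent reduces to 56 mod 6 = 2; 3^2 ≡ 2 (mod 7).
Mod 43: 192 ≡ 20; by Fermat, exponent reduces to 56 mod 42 = 14; 20^14 ≡ 36 (mod 43).
Combine by CRT: x ≡ 2 (mod 7), x ≡ 36 (mod 43) ⇒ x ≡ 79 (mod 301).

79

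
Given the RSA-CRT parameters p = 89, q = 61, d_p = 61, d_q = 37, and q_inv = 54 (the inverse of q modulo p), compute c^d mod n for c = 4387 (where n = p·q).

m₁ = c^(d_p) mod p: c ≡ 26 (mod 89), and 26^61 mod 89 = 27.
m₂ = c^(d_q) mod q: c ≡ 56 (mod 61), and 56^37 mod 61 = 16.
h = q_inv·(m₁ − m₂) mod p = 54·(27 − 16) mod 89 = 60.
m = m₂ + h·q = 16 + 60·61 = 3676.

3676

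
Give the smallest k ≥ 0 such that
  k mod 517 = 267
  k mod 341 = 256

gcd(517, 341) = 11 and 11 | (256 − 267), so the pair is consistent; merging gives k ≡ 15260 (mod 16027), where 16027 = lcm(517, 341).
The solution is unique modulo lcm(517, 341) = 16027.

15260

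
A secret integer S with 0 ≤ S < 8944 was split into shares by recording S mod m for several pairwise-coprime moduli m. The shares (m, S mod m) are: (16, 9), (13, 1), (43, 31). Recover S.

From S ≡ 9 (mod 16) write S = 9 + 16t. Substituting into S ≡ 1 (mod 13) gives 16t ≡ 5 (mod 13), and since 3⁻¹ ≡ 9 (mod 13), t ≡ 6. Hence S ≡ 9 + 16·6 = 105 (mod 208).
From S ≡ 105 (mod 208) write S = 105 + 208t. Substituting into S ≡ 31 (mod 43) gives 208t ≡ 12 (mod 43), and since 36⁻¹ ≡ 6 (mod 43), t ≡ 29. Hence S ≡ 105 + 208·29 = 6137 (mod 8944).

6137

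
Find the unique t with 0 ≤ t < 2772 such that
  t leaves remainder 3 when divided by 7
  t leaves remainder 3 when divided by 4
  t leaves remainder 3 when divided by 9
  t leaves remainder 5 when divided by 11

2271

The moduli are pairwise coprime; N = 7·4·9·11 = 2772.
N/7 = 396; 396 ≡ 4 (mod 7); 4·2 ≡ 1, so inverse 2.
N/4 = 693; 693 ≡ 1 (mod 4), inverse 1.
N/9 = 308; 308 ≡ 2 (mod 9); 2·5 ≡ 1, so inverse 5.
N/11 = 252; 252 ≡ 10 (mod 11); 10·10 ≡ 1, so inverse 10.
t ≡ 3·396·2 + 3·693·1 + 3·308·5 + 5·252·10 = 21675.
21675 mod 2772 = 2271.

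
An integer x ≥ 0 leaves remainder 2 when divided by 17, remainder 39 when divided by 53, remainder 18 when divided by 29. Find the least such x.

6717

The moduli are pairwise coprime; N = 17·53·29 = 26129.
N/17 = 1537; 1537 ≡ 7 (mod 17); 7·5 ≡ 1, so inverse 5.
N/53 = 493; 493 ≡ 16 (mod 53); 16·10 ≡ 1, so inverse 10.
N/29 = 901; 901 ≡ 2 (mod 29); 2·15 ≡ 1, so inverse 15.
x ≡ 2·1537·5 + 39·493·10 + 18·901·15 = 450910.
450910 mod 26129 = 6717.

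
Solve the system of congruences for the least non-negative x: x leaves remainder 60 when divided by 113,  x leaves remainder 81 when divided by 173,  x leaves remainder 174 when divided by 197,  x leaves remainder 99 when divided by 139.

89474816

The moduli are pairwise coprime; N = 113·173·197·139 = 535310267.
N/113 = 4737259; 4737259 ≡ 73 (mod 113); 73·48 ≡ 1, so inverse 48.
N/173 = 3094279; 3094279 ≡ 1 (mod 173), inverse 1.
N/197 = 2717311; 2717311 ≡ 90 (mod 197); 90·81 ≡ 1, so inverse 81.
N/139 = 3851153; 3851153 ≡ 19 (mod 139); 19·22 ≡ 1, so inverse 22.
x ≡ 60·4737259·48 + 81·3094279·1 + 174·2717311·81 + 99·3851153·22 = 60579534987.
60579534987 mod 535310267 = 89474816.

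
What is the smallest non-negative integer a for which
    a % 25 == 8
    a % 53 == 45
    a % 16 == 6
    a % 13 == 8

From a ≡ 8 (mod 25) write a = 8 + 25t. Substituting into a ≡ 45 (mod 53) gives 25t ≡ 37 (mod 53), and since 25⁻¹ ≡ 17 (mod 53), t ≡ 46. Hence a ≡ 8 + 25·46 = 1158 (mod 1325).
From a ≡ 1158 (mod 1325) write a = 1158 + 1325t. Substituting into a ≡ 6 (mod 16) gives 1325t ≡ 0 (mod 16), and since 13⁻¹ ≡ 5 (mod 16), t ≡ 0. Hence a ≡ 1158 + 1325·0 = 1158 (mod 21200).
From a ≡ 1158 (mod 21200) write a = 1158 + 21200t. Substituting into a ≡ 8 (mod 13) gives 21200t ≡ 7 (mod 13), and since 10⁻¹ ≡ 4 (mod 13), t ≡ 2. Hence a ≡ 1158 + 21200·2 = 43558 (mod 275600).

43558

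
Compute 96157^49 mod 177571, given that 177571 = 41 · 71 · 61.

Mod 41: 96157 ≡ 12; by Fermat, exponent reduces to 49 mod 40 = 9; 12^9 ≡ 11 (mod 41).
Mod 71: 96157 ≡ 23; 23^49 ≡ 70 (mod 71).
Mod 61: 96157 ≡ 21; 21^49 ≡ 21 (mod 61).
Combine by CRT: x ≡ 11 (mod 41), x ≡ 70 (mod 71), x ≡ 21 (mod 61) ⇒ x ≡ 51261 (mod 177571).

51261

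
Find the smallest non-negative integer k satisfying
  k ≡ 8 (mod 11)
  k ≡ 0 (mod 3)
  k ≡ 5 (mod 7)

96

From k ≡ 8 (mod 11) write k = 8 + 11t. Substituting into k ≡ 0 (mod 3) gives 11t ≡ 1 (mod 3), and since 2⁻¹ ≡ 2 (mod 3), t ≡ 2. Hence k ≡ 8 + 11·2 = 30 (mod 33).
From k ≡ 30 (mod 33) write k = 30 + 33t. Substituting into k ≡ 5 (mod 7) gives 33t ≡ 3 (mod 7), and since 5⁻¹ ≡ 3 (mod 7), t ≡ 2. Hence k ≡ 30 + 33·2 = 96 (mod 231).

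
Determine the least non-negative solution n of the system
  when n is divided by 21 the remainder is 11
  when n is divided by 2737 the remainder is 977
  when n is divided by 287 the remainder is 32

91298

gcd(21, 2737) = 7 and 7 | (977 − 11), so the pair is consistent; merging gives n ≡ 977 (mod 8211), where 8211 = lcm(21, 2737).
gcd(8211, 287) = 7 and 7 | (32 − 977), so the pair is consistent; merging gives n ≡ 91298 (mod 336651), where 336651 = lcm(8211, 287).
The solution is unique modulo lcm(21, 2737, 287) = 336651.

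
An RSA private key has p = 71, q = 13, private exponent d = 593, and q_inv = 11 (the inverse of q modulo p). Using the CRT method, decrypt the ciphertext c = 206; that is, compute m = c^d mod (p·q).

384

d_p = d mod (p−1) = 593 mod 70 = 33; d_q = d mod (q−1) = 5.
m₁ = c^(d_p) mod p: c ≡ 64 (mod 71), and 64^33 mod 71 = 29.
m₂ = c^(d_q) mod q: c ≡ 11 (mod 13), and 11^5 mod 13 = 7.
h = q_inv·(m₁ − m₂) mod p = 11·(29 − 7) mod 71 = 29.
m = m₂ + h·q = 7 + 29·13 = 384.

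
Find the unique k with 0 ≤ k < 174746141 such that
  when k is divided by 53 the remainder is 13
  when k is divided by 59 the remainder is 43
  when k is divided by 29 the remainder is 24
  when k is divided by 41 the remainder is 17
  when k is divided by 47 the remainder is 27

146080680

From k ≡ 13 (mod 53) write k = 13 + 53t. Substituting into k ≡ 43 (mod 59) gives 53t ≡ 30 (mod 59), and since 53⁻¹ ≡ 49 (mod 59), t ≡ 54. Hence k ≡ 13 + 53·54 = 2875 (mod 3127).
From k ≡ 2875 (mod 3127) write k = 2875 + 3127t. Substituting into k ≡ 24 (mod 29) gives 3127t ≡ 20 (mod 29), and since 24⁻¹ ≡ 23 (mod 29), t ≡ 25. Hence k ≡ 2875 + 3127·25 = 81050 (mod 90683).
From k ≡ 81050 (mod 90683) write k = 81050 + 90683t. Substituting into k ≡ 17 (mod 41) gives 90683t ≡ 24 (mod 41), and since 32⁻¹ ≡ 9 (mod 41), t ≡ 11. Hence k ≡ 81050 + 90683·11 = 1078563 (mod 3718003).
From k ≡ 1078563 (mod 3718003) write k = 1078563 + 3718003t. Substituting into k ≡ 27 (mod 47) gives 3718003t ≡ 20 (mod 47), and since 21⁻¹ ≡ 9 (mod 47), t ≡ 39. Hence k ≡ 1078563 + 3718003·39 = 146080680 (mod 174746141).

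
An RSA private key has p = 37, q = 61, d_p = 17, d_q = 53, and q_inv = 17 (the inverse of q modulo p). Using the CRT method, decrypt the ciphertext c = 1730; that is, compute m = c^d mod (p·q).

744

m₁ = c^(d_p) mod p: c ≡ 28 (mod 37), and 28^17 mod 37 = 4.
m₂ = c^(d_q) mod q: c ≡ 22 (mod 61), and 22^53 mod 61 = 12.
h = q_inv·(m₁ − m₂) mod p = 17·(4 − 12) mod 37 = 12.
m = m₂ + h·q = 12 + 12·61 = 744.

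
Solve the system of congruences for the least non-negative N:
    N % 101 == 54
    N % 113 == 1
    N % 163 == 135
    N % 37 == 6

9050058

Combine the congruences pairwise.
From N ≡ 54 (mod 101) write N = 54 + 101t. Substituting into N ≡ 1 (mod 113) gives 101t ≡ 60 (mod 113), and since 101⁻¹ ≡ 47 (mod 113), t ≡ 108. Hence N ≡ 54 + 101·108 = 10962 (mod 11413).
From N ≡ 10962 (mod 11413) write N = 10962 + 11413t. Substituting into N ≡ 135 (mod 163) gives 11413t ≡ 94 (mod 163), and since 3⁻¹ ≡ 109 (mod 163), t ≡ 140. Hence N ≡ 10962 + 11413·140 = 1608782 (mod 1860319).
From N ≡ 1608782 (mod 1860319) write N = 1608782 + 1860319t. Substituting into N ≡ 6 (mod 37) gives 1860319t ≡ 21 (mod 37), and since 33⁻¹ ≡ 9 (mod 37), t ≡ 4. Hence N ≡ 1608782 + 1860319·4 = 9050058 (mod 68831803).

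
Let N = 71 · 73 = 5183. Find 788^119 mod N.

Mod 71: 788 ≡ 7; by Fermat, exponent reduces to 119 mod 70 = 49; 7^49 ≡ 17 (mod 71).
Mod 73: 788 ≡ 58; by Fermat, exponent reduces to 119 mod 72 = 47; 58^47 ≡ 59 (mod 73).
Combine by CRT: x ≡ 17 (mod 71), x ≡ 59 (mod 73) ⇒ x ≡ 3709 (mod 5183).

3709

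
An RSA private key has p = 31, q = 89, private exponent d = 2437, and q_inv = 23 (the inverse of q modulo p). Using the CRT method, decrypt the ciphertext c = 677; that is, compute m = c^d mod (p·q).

d_p = d mod (p−1) = 2437 mod 30 = 7; d_q = d mod (q−1) = 61.
m₁ = c^(d_p) mod p: c ≡ 26 (mod 31), and 26^7 mod 31 = 26.
m₂ = c^(d_q) mod q: c ≡ 54 (mod 89), and 54^61 mod 89 = 60.
h = q_inv·(m₁ − m₂) mod p = 23·(26 − 60) mod 31 = 24.
m = m₂ + h·q = 60 + 24·89 = 2196.

2196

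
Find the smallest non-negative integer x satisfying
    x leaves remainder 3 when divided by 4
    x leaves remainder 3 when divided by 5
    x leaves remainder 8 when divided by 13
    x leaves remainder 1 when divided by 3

463

The moduli are pairwise coprime; N = 4·5·13·3 = 780.
N/4 = 195; 195 ≡ 3 (mod 4); 3·3 ≡ 1, so inverse 3.
N/5 = 156; 156 ≡ 1 (mod 5), inverse 1.
N/13 = 60; 60 ≡ 8 (mod 13); 8·5 ≡ 1, so inverse 5.
N/3 = 260; 260 ≡ 2 (mod 3); 2·2 ≡ 1, so inverse 2.
x ≡ 3·195·3 + 3·156·1 + 8·60·5 + 1·260·2 = 5143.
5143 mod 780 = 463.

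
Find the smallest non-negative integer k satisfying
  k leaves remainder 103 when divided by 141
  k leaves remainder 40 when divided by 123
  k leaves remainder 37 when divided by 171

164368

gcd(141, 123) = 3 and 3 | (40 − 103), so the pair is consistent; merging gives k ≡ 2500 (mod 5781), where 5781 = lcm(141, 123).
gcd(5781, 171) = 3 and 3 | (37 − 2500), so the pair is consistent; merging gives k ≡ 164368 (mod 329517), where 329517 = lcm(5781, 171).
The solution is unique modulo lcm(141, 123, 171) = 329517.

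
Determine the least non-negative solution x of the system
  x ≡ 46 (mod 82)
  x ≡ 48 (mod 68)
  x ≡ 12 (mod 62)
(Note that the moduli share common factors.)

14396

gcd(82, 68) = 2 and 2 | (48 − 46), so the pair is consistent; merging gives x ≡ 456 (mod 2788), where 2788 = lcm(82, 68).
gcd(2788, 62) = 2 and 2 | (12 − 456), so the pair is consistent; merging gives x ≡ 14396 (mod 86428), where 86428 = lcm(2788, 62).
The solution is unique modulo lcm(82, 68, 62) = 86428.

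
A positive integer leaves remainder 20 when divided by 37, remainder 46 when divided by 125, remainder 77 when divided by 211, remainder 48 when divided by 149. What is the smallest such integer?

88700046

Combine the congruences pairwise.
From t ≡ 20 (mod 37) write t = 20 + 37s. Substituting into t ≡ 46 (mod 125) gives 37s ≡ 26 (mod 125), and since 37⁻¹ ≡ 98 (mod 125), s ≡ 48. Hence t ≡ 20 + 37·48 = 1796 (mod 4625).
From t ≡ 1796 (mod 4625) write t = 1796 + 4625s. Substituting into t ≡ 77 (mod 211) gives 4625s ≡ 180 (mod 211), and since 194⁻¹ ≡ 62 (mod 211), s ≡ 188. Hence t ≡ 1796 + 4625·188 = 871296 (mod 975875).
From t ≡ 871296 (mod 975875) write t = 871296 + 975875s. Substituting into t ≡ 48 (mod 149) gives 975875s ≡ 104 (mod 149), and since 74⁻¹ ≡ 147 (mod 149), s ≡ 90. Hence t ≡ 871296 + 975875·90 = 88700046 (mod 145405375).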